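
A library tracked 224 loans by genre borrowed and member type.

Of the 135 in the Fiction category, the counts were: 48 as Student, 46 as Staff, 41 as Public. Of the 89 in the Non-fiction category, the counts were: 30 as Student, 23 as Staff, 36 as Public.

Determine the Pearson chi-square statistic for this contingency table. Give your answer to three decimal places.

Row totals: 135, 89. Column totals: 78, 69, 77. Grand total N = 224.
Expected counts (row total × column total / N):
  Fiction, Student: 135×78/224 = 47.0089
  Fiction, Staff: 135×69/224 = 41.5848
  Fiction, Public: 135×77/224 = 46.4062
  Non-fiction, Student: 89×78/224 = 30.9911
  Non-fiction, Staff: 89×69/224 = 27.4152
  Non-fiction, Public: 89×77/224 = 30.5938
Contributions (O − E)²/E:
  (48 − 47.0089)²/47.0089 = 0.0209
  (46 − 41.5848)²/41.5848 = 0.4688
  (41 − 46.4062)²/46.4062 = 0.6298
  (30 − 30.9911)²/30.9911 = 0.0317
  (23 − 27.4152)²/27.4152 = 0.7111
  (36 − 30.5938)²/30.5938 = 0.9553
χ² = 0.0209 + 0.4688 + 0.6298 + 0.0317 + 0.7111 + 0.9553 = 2.818

2.818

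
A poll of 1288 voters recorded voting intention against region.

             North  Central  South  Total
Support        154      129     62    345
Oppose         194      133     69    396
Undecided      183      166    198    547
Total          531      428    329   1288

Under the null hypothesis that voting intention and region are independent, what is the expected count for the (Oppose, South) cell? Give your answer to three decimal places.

Row total (Oppose) = 396; column total (South) = 329; grand total N = 1288.
Expected count = (row total × column total) / N = 396 × 329 / 1288 = 101.152.

101.152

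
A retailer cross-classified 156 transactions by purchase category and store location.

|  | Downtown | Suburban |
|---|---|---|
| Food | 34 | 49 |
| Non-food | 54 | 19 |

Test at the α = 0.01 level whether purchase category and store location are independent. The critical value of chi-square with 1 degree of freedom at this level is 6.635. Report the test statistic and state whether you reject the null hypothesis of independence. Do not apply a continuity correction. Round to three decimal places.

Row totals: 83, 73. Column totals: 88, 68. Grand total N = 156.
Expected counts (row total × column total / N):
  Food, Downtown: 83×88/156 = 46.8205
  Food, Suburban: 83×68/156 = 36.1795
  Non-food, Downtown: 73×88/156 = 41.1795
  Non-food, Suburban: 73×68/156 = 31.8205
Contributions (O − E)²/E:
  (34 − 46.8205)²/46.8205 = 3.5105
  (49 − 36.1795)²/36.1795 = 4.5430
  (54 − 41.1795)²/41.1795 = 3.9914
  (19 − 31.8205)²/31.8205 = 5.1654
χ² = 3.5105 + 4.5430 + 3.9914 + 5.1654 = 17.210
df = (2−1)(2−1) = 1. Since 17.210 > 6.635, reject the null hypothesis of independence at α = 0.01.

17.210; reject H₀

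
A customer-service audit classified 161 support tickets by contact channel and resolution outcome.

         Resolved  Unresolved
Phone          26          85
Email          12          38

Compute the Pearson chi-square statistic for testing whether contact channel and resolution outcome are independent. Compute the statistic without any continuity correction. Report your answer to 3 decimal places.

Row totals: 111, 50. Column totals: 38, 123. Grand total N = 161.
Expected counts (row total × column total / N):
  Phone, Resolved: 111×38/161 = 26.1988
  Phone, Unresolved: 111×123/161 = 84.8012
  Email, Resolved: 50×38/161 = 11.8012
  Email, Unresolved: 50×123/161 = 38.1988
Contributions (O − E)²/E:
  (26 − 26.1988)²/26.1988 = 0.0015
  (85 − 84.8012)²/84.8012 = 0.0005
  (12 − 11.8012)²/11.8012 = 0.0033
  (38 − 38.1988)²/38.1988 = 0.0010
χ² = 0.0015 + 0.0005 + 0.0033 + 0.0010 = 0.006

0.006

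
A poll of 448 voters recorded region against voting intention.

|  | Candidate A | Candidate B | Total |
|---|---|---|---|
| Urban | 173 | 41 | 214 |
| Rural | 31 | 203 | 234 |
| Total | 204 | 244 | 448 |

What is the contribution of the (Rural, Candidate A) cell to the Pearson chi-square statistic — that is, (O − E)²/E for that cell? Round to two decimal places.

Row total (Rural) = 234; column total (Candidate A) = 204; N = 448.
Expected count E = 234 × 204 / 448 = 106.554.
Contribution = (O − E)²/E = (31 − 106.554)² / 106.554 = 53.57.

53.57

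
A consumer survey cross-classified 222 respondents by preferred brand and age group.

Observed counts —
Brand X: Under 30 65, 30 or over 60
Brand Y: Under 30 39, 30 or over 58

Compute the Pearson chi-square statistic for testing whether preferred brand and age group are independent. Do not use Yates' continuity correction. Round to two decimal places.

3.05

Row totals: 125, 97. Column totals: 104, 118. Grand total N = 222.
Expected counts (row total × column total / N):
  Brand X, Under 30: 125×104/222 = 58.559
  Brand X, 30 or over: 125×118/222 = 66.441
  Brand Y, Under 30: 97×104/222 = 45.441
  Brand Y, 30 or over: 97×118/222 = 51.559
Contributions (O − E)²/E:
  (65 − 58.559)²/58.559 = 0.7085
  (60 − 66.441)²/66.441 = 0.6244
  (39 − 45.441)²/45.441 = 0.9130
  (58 − 51.559)²/51.559 = 0.8046
χ² = 0.7085 + 0.6244 + 0.9130 + 0.8046 = 3.05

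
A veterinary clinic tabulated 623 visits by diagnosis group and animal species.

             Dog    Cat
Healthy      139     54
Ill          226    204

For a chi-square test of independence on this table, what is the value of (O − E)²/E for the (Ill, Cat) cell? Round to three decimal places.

3.775

Row total (Ill) = 430; column total (Cat) = 258; N = 623.
Expected count E = 430 × 258 / 623 = 178.07384.
Contribution = (O − E)²/E = (204 − 178.07384)² / 178.07384 = 3.775.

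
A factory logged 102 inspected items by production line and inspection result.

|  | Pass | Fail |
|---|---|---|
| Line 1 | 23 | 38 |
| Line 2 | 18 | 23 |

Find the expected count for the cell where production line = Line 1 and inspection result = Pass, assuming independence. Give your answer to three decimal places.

24.520

Row total (Line 1) = 61; column total (Pass) = 41; grand total N = 102.
Expected count = (row total × column total) / N = 61 × 41 / 102 = 24.520.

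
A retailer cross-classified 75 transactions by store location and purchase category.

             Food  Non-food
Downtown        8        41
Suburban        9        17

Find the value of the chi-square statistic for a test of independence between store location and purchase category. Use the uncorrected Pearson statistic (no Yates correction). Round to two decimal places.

Row totals: 49, 26. Column totals: 17, 58. Grand total N = 75.
Expected counts (row total × column total / N):
  Downtown, Food: 49×17/75 = 11.107
  Downtown, Non-food: 49×58/75 = 37.893
  Suburban, Food: 26×17/75 = 5.893
  Suburban, Non-food: 26×58/75 = 20.107
Contributions (O − E)²/E:
  (8 − 11.107)²/11.107 = 0.8691
  (41 − 37.893)²/37.893 = 0.2548
  (9 − 5.893)²/5.893 = 1.6381
  (17 − 20.107)²/20.107 = 0.4801
χ² = 0.8691 + 0.2548 + 1.6381 + 0.4801 = 3.24

3.24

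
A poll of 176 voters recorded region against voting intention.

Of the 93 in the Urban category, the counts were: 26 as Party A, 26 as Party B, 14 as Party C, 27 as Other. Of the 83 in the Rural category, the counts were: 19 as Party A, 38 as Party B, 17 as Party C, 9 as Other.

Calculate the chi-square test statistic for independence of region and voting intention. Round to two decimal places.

Row totals: 93, 83. Column totals: 45, 64, 31, 36. Grand total N = 176.
Expected counts (row total × column total / N):
  Urban, Party A: 93×45/176 = 23.778
  Urban, Party B: 93×64/176 = 33.818
  Urban, Party C: 93×31/176 = 16.381
  Urban, Other: 93×36/176 = 19.023
  Rural, Party A: 83×45/176 = 21.222
  Rural, Party B: 83×64/176 = 30.182
  Rural, Party C: 83×31/176 = 14.619
  Rural, Other: 83×36/176 = 16.977
Contributions (O − E)²/E:
  (26 − 23.778)²/23.778 = 0.2076
  (26 − 33.818)²/33.818 = 1.8074
  (14 − 16.381)²/16.381 = 0.3461
  (27 − 19.023)²/19.023 = 3.3450
  (19 − 21.222)²/21.222 = 0.2326
  (38 − 30.182)²/30.182 = 2.0251
  (17 − 14.619)²/14.619 = 0.3878
  (9 − 16.977)²/16.977 = 3.7482
χ² = 0.2076 + 1.8074 + 0.3461 + 3.3450 + 0.2326 + 2.0251 + 0.3878 + 3.7482 = 12.10

12.10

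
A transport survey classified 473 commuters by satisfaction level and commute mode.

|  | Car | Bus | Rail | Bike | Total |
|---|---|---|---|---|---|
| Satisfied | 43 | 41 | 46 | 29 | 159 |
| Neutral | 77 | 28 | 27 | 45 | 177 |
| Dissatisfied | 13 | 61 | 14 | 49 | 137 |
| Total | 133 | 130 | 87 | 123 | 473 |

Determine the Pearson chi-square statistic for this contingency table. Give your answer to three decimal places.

Grand total N = 473.
Expected counts (row total × column total / N):
  Satisfied, Car: 159×133/473 = 44.7082
  Satisfied, Bus: 159×130/473 = 43.6998
  Satisfied, Rail: 159×87/473 = 29.2452
  Satisfied, Bike: 159×123/473 = 41.3467
  Neutral, Car: 177×133/473 = 49.7696
  Neutral, Bus: 177×130/473 = 48.6469
  Neutral, Rail: 177×87/473 = 32.5560
  Neutral, Bike: 177×123/473 = 46.0275
  Dissatisfied, Car: 137×133/473 = 38.5222
  Dissatisfied, Bus: 137×130/473 = 37.6533
  Dissatisfied, Rail: 137×87/473 = 25.1987
  Dissatisfied, Bike: 137×123/473 = 35.6258
Contributions (O − E)²/E:
  (43 − 44.7082)²/44.7082 = 0.0653
  (41 − 43.6998)²/43.6998 = 0.1668
  (46 − 29.2452)²/29.2452 = 9.5990
  (29 − 41.3467)²/41.3467 = 3.6869
  (77 − 49.7696)²/49.7696 = 14.8985
  (28 − 48.6469)²/48.6469 = 8.7630
  (27 − 32.5560)²/32.5560 = 0.9482
  (45 − 46.0275)²/46.0275 = 0.0229
  (13 − 38.5222)²/38.5222 = 16.9093
  (61 − 37.6533)²/37.6533 = 14.4760
  (14 − 25.1987)²/25.1987 = 4.9769
  (49 − 35.6258)²/35.6258 = 5.0208
χ² = 0.0653 + 0.1668 + 9.5990 + 3.6869 + 14.8985 + 8.7630 + 0.9482 + 0.0229 + 16.9093 + 14.4760 + 4.9769 + 5.0208 = 79.534

79.534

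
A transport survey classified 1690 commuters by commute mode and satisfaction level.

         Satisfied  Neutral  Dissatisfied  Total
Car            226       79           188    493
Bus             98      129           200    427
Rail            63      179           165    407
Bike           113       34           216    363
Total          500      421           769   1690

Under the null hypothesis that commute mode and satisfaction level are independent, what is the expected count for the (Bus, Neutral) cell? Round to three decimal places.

106.371

Row total (Bus) = 427; column total (Neutral) = 421; grand total N = 1690.
Expected count = (row total × column total) / N = 427 × 421 / 1690 = 106.371.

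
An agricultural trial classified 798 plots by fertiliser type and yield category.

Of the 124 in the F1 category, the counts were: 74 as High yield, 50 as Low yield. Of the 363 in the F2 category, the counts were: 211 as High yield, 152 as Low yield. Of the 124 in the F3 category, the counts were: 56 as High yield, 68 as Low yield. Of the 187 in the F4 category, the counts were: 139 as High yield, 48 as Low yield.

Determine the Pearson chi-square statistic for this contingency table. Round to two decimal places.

27.94

Row totals: 124, 363, 124, 187. Column totals: 480, 318. Grand total N = 798.
Expected counts (row total × column total / N):
  F1, High yield: 124×480/798 = 74.586
  F1, Low yield: 124×318/798 = 49.414
  F2, High yield: 363×480/798 = 218.346
  F2, Low yield: 363×318/798 = 144.654
  F3, High yield: 124×480/798 = 74.586
  F3, Low yield: 124×318/798 = 49.414
  F4, High yield: 187×480/798 = 112.481
  F4, Low yield: 187×318/798 = 74.519
Contributions (O − E)²/E:
  (74 − 74.586)²/74.586 = 0.0046
  (50 − 49.414)²/49.414 = 0.0069
  (211 − 218.346)²/218.346 = 0.2471
  (152 − 144.654)²/144.654 = 0.3731
  (56 − 74.586)²/74.586 = 4.6314
  (68 − 49.414)²/49.414 = 6.9907
  (139 − 112.481)²/112.481 = 6.2522
  (48 − 74.519)²/74.519 = 9.4373
χ² = 0.0046 + 0.0069 + 0.2471 + 0.3731 + 4.6314 + 6.9907 + 6.2522 + 9.4373 = 27.94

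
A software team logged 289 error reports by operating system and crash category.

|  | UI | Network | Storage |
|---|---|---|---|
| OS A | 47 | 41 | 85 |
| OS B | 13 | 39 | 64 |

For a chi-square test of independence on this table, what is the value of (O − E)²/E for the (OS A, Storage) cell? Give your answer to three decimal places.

Row total (OS A) = 173; column total (Storage) = 149; N = 289.
Expected count E = 173 × 149 / 289 = 89.1938.
Contribution = (O − E)²/E = (85 − 89.1938)² / 89.1938 = 0.197.

0.197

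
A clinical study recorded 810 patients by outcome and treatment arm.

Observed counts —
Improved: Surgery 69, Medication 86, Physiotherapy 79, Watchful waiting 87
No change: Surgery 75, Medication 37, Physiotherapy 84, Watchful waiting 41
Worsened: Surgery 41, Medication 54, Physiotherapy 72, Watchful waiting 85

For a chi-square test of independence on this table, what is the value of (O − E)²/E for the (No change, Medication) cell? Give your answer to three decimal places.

Row total (No change) = 237; column total (Medication) = 177; N = 810.
Expected count E = 237 × 177 / 810 = 51.7889.
Contribution = (O − E)²/E = (37 − 51.7889)² / 51.7889 = 4.223.

4.223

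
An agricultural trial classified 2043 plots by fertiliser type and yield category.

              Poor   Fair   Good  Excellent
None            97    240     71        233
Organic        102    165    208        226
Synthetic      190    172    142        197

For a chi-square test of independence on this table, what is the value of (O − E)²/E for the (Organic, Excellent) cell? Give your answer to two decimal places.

0.00

Row total (Organic) = 701; column total (Excellent) = 656; N = 2043.
Expected count E = 701 × 656 / 2043 = 225.089.
Contribution = (O − E)²/E = (226 − 225.089)² / 225.089 = 0.00.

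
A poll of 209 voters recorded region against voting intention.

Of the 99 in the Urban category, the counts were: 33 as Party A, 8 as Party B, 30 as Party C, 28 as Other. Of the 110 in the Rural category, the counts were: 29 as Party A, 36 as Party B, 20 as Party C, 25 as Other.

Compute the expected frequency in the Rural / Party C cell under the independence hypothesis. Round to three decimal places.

Row total (Rural) = 110; column total (Party C) = 50; grand total N = 209.
Expected count = (row total × column total) / N = 110 × 50 / 209 = 26.316.

26.316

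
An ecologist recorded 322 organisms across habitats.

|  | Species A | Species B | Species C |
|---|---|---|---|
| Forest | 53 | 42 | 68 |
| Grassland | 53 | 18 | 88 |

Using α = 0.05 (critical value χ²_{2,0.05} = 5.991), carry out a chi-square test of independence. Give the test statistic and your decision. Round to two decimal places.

Row totals: 163, 159. Column totals: 106, 60, 156. Grand total N = 322.
Expected counts (row total × column total / N):
  Forest, Species A: 163×106/322 = 53.658
  Forest, Species B: 163×60/322 = 30.373
  Forest, Species C: 163×156/322 = 78.969
  Grassland, Species A: 159×106/322 = 52.342
  Grassland, Species B: 159×60/322 = 29.627
  Grassland, Species C: 159×156/322 = 77.031
Contributions (O − E)²/E:
  (53 − 53.658)²/53.658 = 0.0081
  (42 − 30.373)²/30.373 = 4.4509
  (68 − 78.969)²/78.969 = 1.5236
  (53 − 52.342)²/52.342 = 0.0083
  (18 − 29.627)²/29.627 = 4.5630
  (88 − 77.031)²/77.031 = 1.5620
χ² = 0.0081 + 4.4509 + 1.5236 + 0.0083 + 4.5630 + 1.5620 = 12.12
df = (2−1)(3−1) = 2. Since 12.12 > 5.991, reject the null hypothesis of independence at α = 0.05.

12.12; reject H₀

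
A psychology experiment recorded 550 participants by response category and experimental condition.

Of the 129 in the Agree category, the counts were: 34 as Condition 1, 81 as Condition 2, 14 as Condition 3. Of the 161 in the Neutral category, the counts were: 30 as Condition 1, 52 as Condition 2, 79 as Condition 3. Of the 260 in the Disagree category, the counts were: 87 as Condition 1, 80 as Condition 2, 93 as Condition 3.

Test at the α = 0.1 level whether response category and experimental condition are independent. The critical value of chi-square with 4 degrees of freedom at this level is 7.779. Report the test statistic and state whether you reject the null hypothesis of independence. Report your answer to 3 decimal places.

64.778; reject H₀

Row totals: 129, 161, 260. Column totals: 151, 213, 186. Grand total N = 550.
Expected counts (row total × column total / N):
  Agree, Condition 1: 129×151/550 = 35.4164
  Agree, Condition 2: 129×213/550 = 49.9582
  Agree, Condition 3: 129×186/550 = 43.6255
  Neutral, Condition 1: 161×151/550 = 44.2018
  Neutral, Condition 2: 161×213/550 = 62.3509
  Neutral, Condition 3: 161×186/550 = 54.4473
  Disagree, Condition 1: 260×151/550 = 71.3818
  Disagree, Condition 2: 260×213/550 = 100.6909
  Disagree, Condition 3: 260×186/550 = 87.9273
Contributions (O − E)²/E:
  (34 − 35.4164)²/35.4164 = 0.0566
  (81 − 49.9582)²/49.9582 = 19.2880
  (14 − 43.6255)²/43.6255 = 20.1183
  (30 − 44.2018)²/44.2018 = 4.5630
  (52 − 62.3509)²/62.3509 = 1.7184
  (79 − 54.4473)²/54.4473 = 11.0719
  (87 − 71.3818)²/71.3818 = 3.4172
  (80 − 100.6909)²/100.6909 = 4.2518
  (93 − 87.9273)²/87.9273 = 0.2927
χ² = 0.0566 + 19.2880 + 20.1183 + 4.5630 + 1.7184 + 11.0719 + 3.4172 + 4.2518 + 0.2927 = 64.778
df = (3−1)(3−1) = 4. Since 64.778 > 7.779, reject the null hypothesis of independence at α = 0.1.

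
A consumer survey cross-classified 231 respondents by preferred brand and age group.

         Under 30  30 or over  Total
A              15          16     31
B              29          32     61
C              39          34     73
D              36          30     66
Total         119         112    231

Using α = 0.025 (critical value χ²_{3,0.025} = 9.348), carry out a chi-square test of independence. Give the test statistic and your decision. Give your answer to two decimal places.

Grand total N = 231.
Expected counts (row total × column total / N):
  A, Under 30: 31×119/231 = 15.970
  A, 30 or over: 31×112/231 = 15.030
  B, Under 30: 61×119/231 = 31.424
  B, 30 or over: 61×112/231 = 29.576
  C, Under 30: 73×119/231 = 37.606
  C, 30 or over: 73×112/231 = 35.394
  D, Under 30: 66×119/231 = 34.000
  D, 30 or over: 66×112/231 = 32.000
Contributions (O − E)²/E:
  (15 − 15.970)²/15.970 = 0.0589
  (16 − 15.030)²/15.030 = 0.0626
  (29 − 31.424)²/31.424 = 0.1870
  (32 − 29.576)²/29.576 = 0.1987
  (39 − 37.606)²/37.606 = 0.0517
  (34 − 35.394)²/35.394 = 0.0549
  (36 − 34.000)²/34.000 = 0.1176
  (30 − 32.000)²/32.000 = 0.1250
χ² = 0.0589 + 0.0626 + 0.1870 + 0.1987 + 0.0517 + 0.0549 + 0.1176 + 0.1250 = 0.86
df = (4−1)(2−1) = 3. Since 0.86 < 9.348, fail to reject the null hypothesis of independence at α = 0.025.

0.86; fail to reject H₀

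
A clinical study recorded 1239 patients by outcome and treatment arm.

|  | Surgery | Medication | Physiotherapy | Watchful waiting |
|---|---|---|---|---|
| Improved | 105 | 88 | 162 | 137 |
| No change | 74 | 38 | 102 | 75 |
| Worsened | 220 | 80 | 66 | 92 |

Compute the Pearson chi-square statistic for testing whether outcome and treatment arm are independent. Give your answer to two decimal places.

107.62

Row totals: 492, 289, 458. Column totals: 399, 206, 330, 304. Grand total N = 1239.
Expected counts (row total × column total / N):
  Improved, Surgery: 492×399/1239 = 158.441
  Improved, Medication: 492×206/1239 = 81.801
  Improved, Physiotherapy: 492×330/1239 = 131.041
  Improved, Watchful waiting: 492×304/1239 = 120.717
  No change, Surgery: 289×399/1239 = 93.068
  No change, Medication: 289×206/1239 = 48.050
  No change, Physiotherapy: 289×330/1239 = 76.973
  No change, Watchful waiting: 289×304/1239 = 70.909
  Worsened, Surgery: 458×399/1239 = 147.492
  Worsened, Medication: 458×206/1239 = 76.149
  Worsened, Physiotherapy: 458×330/1239 = 121.985
  Worsened, Watchful waiting: 458×304/1239 = 112.374
Contributions (O − E)²/E:
  (105 − 158.441)²/158.441 = 18.0253
  (88 − 81.801)²/81.801 = 0.4698
  (162 − 131.041)²/131.041 = 7.3142
  (137 − 120.717)²/120.717 = 2.1963
  (74 − 93.068)²/93.068 = 3.9067
  (38 − 48.050)²/48.050 = 2.1020
  (102 − 76.973)²/76.973 = 8.1373
  (75 − 70.909)²/70.909 = 0.2360
  (220 − 147.492)²/147.492 = 35.6454
  (80 − 76.149)²/76.149 = 0.1948
  (66 − 121.985)²/121.985 = 25.6943
  (92 − 112.374)²/112.374 = 3.6939
χ² = 18.0253 + 0.4698 + 7.3142 + 2.1963 + 3.9067 + 2.1020 + 8.1373 + 0.2360 + 35.6454 + 0.1948 + 25.6943 + 3.6939 = 107.62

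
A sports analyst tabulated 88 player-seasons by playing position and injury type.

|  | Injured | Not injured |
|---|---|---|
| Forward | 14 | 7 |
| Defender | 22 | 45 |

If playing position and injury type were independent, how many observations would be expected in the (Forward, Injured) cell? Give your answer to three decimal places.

Row total (Forward) = 21; column total (Injured) = 36; grand total N = 88.
Expected count = (row total × column total) / N = 21 × 36 / 88 = 8.591.

8.591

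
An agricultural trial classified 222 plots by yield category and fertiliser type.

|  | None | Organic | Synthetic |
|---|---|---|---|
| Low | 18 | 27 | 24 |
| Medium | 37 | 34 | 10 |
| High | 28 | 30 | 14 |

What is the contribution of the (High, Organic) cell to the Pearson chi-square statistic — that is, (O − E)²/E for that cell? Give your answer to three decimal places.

Row total (High) = 72; column total (Organic) = 91; N = 222.
Expected count E = 72 × 91 / 222 = 29.5135.
Contribution = (O − E)²/E = (30 − 29.5135)² / 29.5135 = 0.008.

0.008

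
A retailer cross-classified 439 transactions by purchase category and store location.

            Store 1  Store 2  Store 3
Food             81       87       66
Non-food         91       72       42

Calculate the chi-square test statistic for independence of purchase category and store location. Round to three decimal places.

Row totals: 234, 205. Column totals: 172, 159, 108. Grand total N = 439.
Expected counts (row total × column total / N):
  Food, Store 1: 234×172/439 = 91.6811
  Food, Store 2: 234×159/439 = 84.7517
  Food, Store 3: 234×108/439 = 57.5672
  Non-food, Store 1: 205×172/439 = 80.3189
  Non-food, Store 2: 205×159/439 = 74.2483
  Non-food, Store 3: 205×108/439 = 50.4328
Contributions (O − E)²/E:
  (81 − 91.6811)²/91.6811 = 1.2444
  (87 − 84.7517)²/84.7517 = 0.0596
  (66 − 57.5672)²/57.5672 = 1.2353
  (91 − 80.3189)²/80.3189 = 1.4204
  (72 − 74.2483)²/74.2483 = 0.0681
  (42 − 50.4328)²/50.4328 = 1.4100
χ² = 1.2444 + 0.0596 + 1.2353 + 1.4204 + 0.0681 + 1.4100 = 5.438

5.438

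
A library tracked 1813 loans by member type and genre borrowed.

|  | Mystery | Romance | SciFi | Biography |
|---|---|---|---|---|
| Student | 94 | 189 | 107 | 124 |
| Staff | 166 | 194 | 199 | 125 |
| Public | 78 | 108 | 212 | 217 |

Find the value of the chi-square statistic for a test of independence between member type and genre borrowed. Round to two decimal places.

Row totals: 514, 684, 615. Column totals: 338, 491, 518, 466. Grand total N = 1813.
Expected counts (row total × column total / N):
  Student, Mystery: 514×338/1813 = 95.826
  Student, Romance: 514×491/1813 = 139.202
  Student, SciFi: 514×518/1813 = 146.857
  Student, Biography: 514×466/1813 = 132.115
  Staff, Mystery: 684×338/1813 = 127.519
  Staff, Romance: 684×491/1813 = 185.242
  Staff, SciFi: 684×518/1813 = 195.429
  Staff, Biography: 684×466/1813 = 175.810
  Public, Mystery: 615×338/1813 = 114.655
  Public, Romance: 615×491/1813 = 166.555
  Public, SciFi: 615×518/1813 = 175.714
  Public, Biography: 615×466/1813 = 158.075
Contributions (O − E)²/E:
  (94 − 95.826)²/95.826 = 0.0348
  (189 − 139.202)²/139.202 = 17.8147
  (107 − 146.857)²/146.857 = 10.8172
  (124 − 132.115)²/132.115 = 0.4985
  (166 − 127.519)²/127.519 = 11.6123
  (194 − 185.242)²/185.242 = 0.4141
  (199 − 195.429)²/195.429 = 0.0653
  (125 − 175.810)²/175.810 = 14.6844
  (78 − 114.655)²/114.655 = 11.7185
  (108 − 166.555)²/166.555 = 20.5859
  (212 − 175.714)²/175.714 = 7.4933
  (217 − 158.075)²/158.075 = 21.9652
χ² = 0.0348 + 17.8147 + 10.8172 + 0.4985 + 11.6123 + 0.4141 + 0.0653 + 14.6844 + 11.7185 + 20.5859 + 7.4933 + 21.9652 = 117.70

117.70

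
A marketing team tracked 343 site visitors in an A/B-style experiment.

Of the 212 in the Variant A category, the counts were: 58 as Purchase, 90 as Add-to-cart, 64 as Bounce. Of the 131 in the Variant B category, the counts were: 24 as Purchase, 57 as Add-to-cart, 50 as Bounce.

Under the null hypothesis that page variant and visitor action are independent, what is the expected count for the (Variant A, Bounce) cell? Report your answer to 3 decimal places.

70.461

Row total (Variant A) = 212; column total (Bounce) = 114; grand total N = 343.
Expected count = (row total × column total) / N = 212 × 114 / 343 = 70.461.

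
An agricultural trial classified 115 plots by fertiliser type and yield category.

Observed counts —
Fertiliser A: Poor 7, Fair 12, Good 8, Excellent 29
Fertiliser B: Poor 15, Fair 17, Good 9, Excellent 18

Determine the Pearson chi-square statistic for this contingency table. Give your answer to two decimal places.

Row totals: 56, 59. Column totals: 22, 29, 17, 47. Grand total N = 115.
Expected counts (row total × column total / N):
  Fertiliser A, Poor: 56×22/115 = 10.713
  Fertiliser A, Fair: 56×29/115 = 14.122
  Fertiliser A, Good: 56×17/115 = 8.278
  Fertiliser A, Excellent: 56×47/115 = 22.887
  Fertiliser B, Poor: 59×22/115 = 11.287
  Fertiliser B, Fair: 59×29/115 = 14.878
  Fertiliser B, Good: 59×17/115 = 8.722
  Fertiliser B, Excellent: 59×47/115 = 24.113
Contributions (O − E)²/E:
  (7 − 10.713)²/10.713 = 1.2869
  (12 − 14.122)²/14.122 = 0.3189
  (8 − 8.278)²/8.278 = 0.0093
  (29 − 22.887)²/22.887 = 1.6328
  (15 − 11.287)²/11.287 = 1.2214
  (17 − 14.878)²/14.878 = 0.3027
  (9 − 8.722)²/8.722 = 0.0089
  (18 − 24.113)²/24.113 = 1.5497
χ² = 1.2869 + 0.3189 + 0.0093 + 1.6328 + 1.2214 + 0.3027 + 0.0089 + 1.5497 = 6.33

6.33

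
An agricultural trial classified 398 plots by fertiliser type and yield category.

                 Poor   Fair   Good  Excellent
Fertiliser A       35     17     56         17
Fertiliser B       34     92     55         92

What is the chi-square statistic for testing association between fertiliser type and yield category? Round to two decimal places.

55.93

Row totals: 125, 273. Column totals: 69, 109, 111, 109. Grand total N = 398.
Expected counts (row total × column total / N):
  Fertiliser A, Poor: 125×69/398 = 21.671
  Fertiliser A, Fair: 125×109/398 = 34.234
  Fertiliser A, Good: 125×111/398 = 34.862
  Fertiliser A, Excellent: 125×109/398 = 34.234
  Fertiliser B, Poor: 273×69/398 = 47.329
  Fertiliser B, Fair: 273×109/398 = 74.766
  Fertiliser B, Good: 273×111/398 = 76.138
  Fertiliser B, Excellent: 273×109/398 = 74.766
Contributions (O − E)²/E:
  (35 − 21.671)²/21.671 = 8.1982
  (17 − 34.234)²/34.234 = 8.6759
  (56 − 34.862)²/34.862 = 12.8167
  (17 − 34.234)²/34.234 = 8.6759
  (34 − 47.329)²/47.329 = 3.7538
  (92 − 74.766)²/74.766 = 3.9725
  (55 − 76.138)²/76.138 = 5.8685
  (92 − 74.766)²/74.766 = 3.9725
χ² = 8.1982 + 8.6759 + 12.8167 + 8.6759 + 3.7538 + 3.9725 + 5.8685 + 3.9725 = 55.93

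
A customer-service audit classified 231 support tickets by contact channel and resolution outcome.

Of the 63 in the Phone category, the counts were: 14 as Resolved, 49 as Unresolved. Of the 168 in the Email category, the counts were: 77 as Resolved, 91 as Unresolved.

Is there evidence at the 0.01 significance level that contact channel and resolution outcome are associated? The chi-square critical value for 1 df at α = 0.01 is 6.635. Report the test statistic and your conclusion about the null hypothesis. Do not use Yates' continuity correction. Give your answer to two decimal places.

Row totals: 63, 168. Column totals: 91, 140. Grand total N = 231.
Expected counts (row total × column total / N):
  Phone, Resolved: 63×91/231 = 24.818
  Phone, Unresolved: 63×140/231 = 38.182
  Email, Resolved: 168×91/231 = 66.182
  Email, Unresolved: 168×140/231 = 101.818
Contributions (O − E)²/E:
  (14 − 24.818)²/24.818 = 4.7155
  (49 − 38.182)²/38.182 = 3.0650
  (77 − 66.182)²/66.182 = 1.7683
  (91 − 101.818)²/101.818 = 1.1494
χ² = 4.7155 + 3.0650 + 1.7683 + 1.1494 = 10.70
df = (2−1)(2−1) = 1. Since 10.70 > 6.635, reject the null hypothesis of independence at α = 0.01.

10.70; reject H₀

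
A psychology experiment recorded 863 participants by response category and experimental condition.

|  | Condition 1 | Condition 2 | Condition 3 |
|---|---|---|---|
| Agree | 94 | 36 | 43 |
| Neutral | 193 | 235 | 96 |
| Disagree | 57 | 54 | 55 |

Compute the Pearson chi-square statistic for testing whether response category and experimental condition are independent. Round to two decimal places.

Row totals: 173, 524, 166. Column totals: 344, 325, 194. Grand total N = 863.
Expected counts (row total × column total / N):
  Agree, Condition 1: 173×344/863 = 68.959
  Agree, Condition 2: 173×325/863 = 65.151
  Agree, Condition 3: 173×194/863 = 38.890
  Neutral, Condition 1: 524×344/863 = 208.871
  Neutral, Condition 2: 524×325/863 = 197.335
  Neutral, Condition 3: 524×194/863 = 117.794
  Disagree, Condition 1: 166×344/863 = 66.169
  Disagree, Condition 2: 166×325/863 = 62.514
  Disagree, Condition 3: 166×194/863 = 37.316
Contributions (O − E)²/E:
  (94 − 68.959)²/68.959 = 9.0931
  (36 − 65.151)²/65.151 = 13.0433
  (43 − 38.890)²/38.890 = 0.4344
  (193 − 208.871)²/208.871 = 1.2060
  (235 − 197.335)²/197.335 = 7.1891
  (96 − 117.794)²/117.794 = 4.0323
  (57 − 66.169)²/66.169 = 1.2705
  (54 − 62.514)²/62.514 = 1.1596
  (55 − 37.316)²/37.316 = 8.3804
χ² = 9.0931 + 13.0433 + 0.4344 + 1.2060 + 7.1891 + 4.0323 + 1.2705 + 1.1596 + 8.3804 = 45.81

45.81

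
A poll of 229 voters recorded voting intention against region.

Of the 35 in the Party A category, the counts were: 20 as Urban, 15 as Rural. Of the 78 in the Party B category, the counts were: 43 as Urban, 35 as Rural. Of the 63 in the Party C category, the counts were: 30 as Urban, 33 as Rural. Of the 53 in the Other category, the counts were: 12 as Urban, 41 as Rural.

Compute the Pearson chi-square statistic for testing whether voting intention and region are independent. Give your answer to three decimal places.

16.080

Row totals: 35, 78, 63, 53. Column totals: 105, 124. Grand total N = 229.
Expected counts (row total × column total / N):
  Party A, Urban: 35×105/229 = 16.0480
  Party A, Rural: 35×124/229 = 18.9520
  Party B, Urban: 78×105/229 = 35.7642
  Party B, Rural: 78×124/229 = 42.2358
  Party C, Urban: 63×105/229 = 28.8865
  Party C, Rural: 63×124/229 = 34.1135
  Other, Urban: 53×105/229 = 24.3013
  Other, Rural: 53×124/229 = 28.6987
Contributions (O − E)²/E:
  (20 − 16.0480)²/16.0480 = 0.9732
  (15 − 18.9520)²/18.9520 = 0.8241
  (43 − 35.7642)²/35.7642 = 1.4639
  (35 − 42.2358)²/42.2358 = 1.2396
  (30 − 28.8865)²/28.8865 = 0.0429
  (33 − 34.1135)²/34.1135 = 0.0363
  (12 − 24.3013)²/24.3013 = 6.2269
  (41 − 28.6987)²/28.6987 = 5.2728
χ² = 0.9732 + 0.8241 + 1.4639 + 1.2396 + 0.0429 + 0.0363 + 6.2269 + 5.2728 = 16.080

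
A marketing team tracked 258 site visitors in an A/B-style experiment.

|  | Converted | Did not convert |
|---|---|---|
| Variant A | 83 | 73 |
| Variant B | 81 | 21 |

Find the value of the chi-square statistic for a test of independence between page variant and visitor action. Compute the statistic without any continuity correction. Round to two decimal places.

18.29

Row totals: 156, 102. Column totals: 164, 94. Grand total N = 258.
Expected counts (row total × column total / N):
  Variant A, Converted: 156×164/258 = 99.163
  Variant A, Did not convert: 156×94/258 = 56.837
  Variant B, Converted: 102×164/258 = 64.837
  Variant B, Did not convert: 102×94/258 = 37.163
Contributions (O − E)²/E:
  (83 − 99.163)²/99.163 = 2.6345
  (73 − 56.837)²/56.837 = 4.5963
  (81 − 64.837)²/64.837 = 4.0292
  (21 − 37.163)²/37.163 = 7.0296
χ² = 2.6345 + 4.5963 + 4.0292 + 7.0296 = 18.29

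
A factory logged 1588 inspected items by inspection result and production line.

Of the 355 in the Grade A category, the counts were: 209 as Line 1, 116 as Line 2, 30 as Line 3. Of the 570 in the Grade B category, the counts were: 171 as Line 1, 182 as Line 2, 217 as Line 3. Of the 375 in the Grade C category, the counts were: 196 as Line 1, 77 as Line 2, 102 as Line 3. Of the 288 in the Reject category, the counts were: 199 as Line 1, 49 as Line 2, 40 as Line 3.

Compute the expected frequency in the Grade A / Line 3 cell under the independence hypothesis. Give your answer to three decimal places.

Row total (Grade A) = 355; column total (Line 3) = 389; grand total N = 1588.
Expected count = (row total × column total) / N = 355 × 389 / 1588 = 86.962.

86.962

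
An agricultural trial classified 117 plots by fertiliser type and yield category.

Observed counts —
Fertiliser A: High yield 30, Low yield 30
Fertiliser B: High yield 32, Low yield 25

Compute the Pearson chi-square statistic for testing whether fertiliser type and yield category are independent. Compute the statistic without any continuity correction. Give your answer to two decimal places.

0.44

Row totals: 60, 57. Column totals: 62, 55. Grand total N = 117.
Expected counts (row total × column total / N):
  Fertiliser A, High yield: 60×62/117 = 31.795
  Fertiliser A, Low yield: 60×55/117 = 28.205
  Fertiliser B, High yield: 57×62/117 = 30.205
  Fertiliser B, Low yield: 57×55/117 = 26.795
Contributions (O − E)²/E:
  (30 − 31.795)²/31.795 = 0.1013
  (30 − 28.205)²/28.205 = 0.1142
  (32 − 30.205)²/30.205 = 0.1067
  (25 − 26.795)²/26.795 = 0.1202
χ² = 0.1013 + 0.1142 + 0.1067 + 0.1202 = 0.44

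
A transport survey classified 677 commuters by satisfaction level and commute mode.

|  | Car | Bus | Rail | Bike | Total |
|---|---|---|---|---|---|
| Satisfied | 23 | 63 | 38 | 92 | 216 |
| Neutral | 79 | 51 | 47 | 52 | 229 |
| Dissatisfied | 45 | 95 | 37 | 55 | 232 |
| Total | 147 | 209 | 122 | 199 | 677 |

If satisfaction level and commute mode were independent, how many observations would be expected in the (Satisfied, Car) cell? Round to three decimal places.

Row total (Satisfied) = 216; column total (Car) = 147; grand total N = 677.
Expected count = (row total × column total) / N = 216 × 147 / 677 = 46.901.

46.901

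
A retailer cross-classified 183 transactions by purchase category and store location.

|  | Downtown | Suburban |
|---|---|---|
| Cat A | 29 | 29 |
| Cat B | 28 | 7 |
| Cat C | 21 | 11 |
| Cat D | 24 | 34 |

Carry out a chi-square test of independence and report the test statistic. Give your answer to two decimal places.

Row totals: 58, 35, 32, 58. Column totals: 102, 81. Grand total N = 183.
Expected counts (row total × column total / N):
  Cat A, Downtown: 58×102/183 = 32.328
  Cat A, Suburban: 58×81/183 = 25.672
  Cat B, Downtown: 35×102/183 = 19.508
  Cat B, Suburban: 35×81/183 = 15.492
  Cat C, Downtown: 32×102/183 = 17.836
  Cat C, Suburban: 32×81/183 = 14.164
  Cat D, Downtown: 58×102/183 = 32.328
  Cat D, Suburban: 58×81/183 = 25.672
Contributions (O − E)²/E:
  (29 − 32.328)²/32.328 = 0.3426
  (29 − 25.672)²/25.672 = 0.4314
  (28 − 19.508)²/19.508 = 3.6966
  (7 − 15.492)²/15.492 = 4.6549
  (21 − 17.836)²/17.836 = 0.5613
  (11 − 14.164)²/14.164 = 0.7068
  (24 − 32.328)²/32.328 = 2.1454
  (34 − 25.672)²/25.672 = 2.7016
χ² = 0.3426 + 0.4314 + 3.6966 + 4.6549 + 0.5613 + 0.7068 + 2.1454 + 2.7016 = 15.24

15.24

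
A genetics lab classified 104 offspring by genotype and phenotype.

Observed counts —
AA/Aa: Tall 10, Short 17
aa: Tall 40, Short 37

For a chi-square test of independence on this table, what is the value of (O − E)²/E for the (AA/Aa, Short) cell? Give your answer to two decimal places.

0.63

Row total (AA/Aa) = 27; column total (Short) = 54; N = 104.
Expected count E = 27 × 54 / 104 = 14.019.
Contribution = (O − E)²/E = (17 − 14.019)² / 14.019 = 0.63.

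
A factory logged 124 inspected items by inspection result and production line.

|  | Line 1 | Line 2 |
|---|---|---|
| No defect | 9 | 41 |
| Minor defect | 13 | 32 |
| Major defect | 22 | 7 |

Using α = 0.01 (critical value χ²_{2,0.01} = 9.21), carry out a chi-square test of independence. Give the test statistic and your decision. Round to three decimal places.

28.185; reject H₀

Row totals: 50, 45, 29. Column totals: 44, 80. Grand total N = 124.
Expected counts (row total × column total / N):
  No defect, Line 1: 50×44/124 = 17.7419
  No defect, Line 2: 50×80/124 = 32.2581
  Minor defect, Line 1: 45×44/124 = 15.9677
  Minor defect, Line 2: 45×80/124 = 29.0323
  Major defect, Line 1: 29×44/124 = 10.2903
  Major defect, Line 2: 29×80/124 = 18.7097
Contributions (O − E)²/E:
  (9 − 17.7419)²/17.7419 = 4.3074
  (41 − 32.2581)²/32.2581 = 2.3690
  (13 − 15.9677)²/15.9677 = 0.5516
  (32 − 29.0323)²/29.0323 = 0.3034
  (22 − 10.2903)²/10.2903 = 13.3249
  (7 − 18.7097)²/18.7097 = 7.3287
χ² = 4.3074 + 2.3690 + 0.5516 + 0.3034 + 13.3249 + 7.3287 = 28.185
df = (3−1)(2−1) = 2. Since 28.185 > 9.21, reject the null hypothesis of independence at α = 0.01.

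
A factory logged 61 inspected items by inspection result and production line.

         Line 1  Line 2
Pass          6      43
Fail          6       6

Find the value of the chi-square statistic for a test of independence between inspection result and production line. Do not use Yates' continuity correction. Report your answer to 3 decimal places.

8.695

Row totals: 49, 12. Column totals: 12, 49. Grand total N = 61.
Expected counts (row total × column total / N):
  Pass, Line 1: 49×12/61 = 9.63934
  Pass, Line 2: 49×49/61 = 39.36066
  Fail, Line 1: 12×12/61 = 2.36066
  Fail, Line 2: 12×49/61 = 9.63934
Contributions (O − E)²/E:
  (6 − 9.63934)²/9.63934 = 1.3740
  (43 − 39.36066)²/39.36066 = 0.3365
  (6 − 2.36066)²/2.36066 = 5.6106
  (6 − 9.63934)²/9.63934 = 1.3740
χ² = 1.3740 + 0.3365 + 5.6106 + 1.3740 = 8.695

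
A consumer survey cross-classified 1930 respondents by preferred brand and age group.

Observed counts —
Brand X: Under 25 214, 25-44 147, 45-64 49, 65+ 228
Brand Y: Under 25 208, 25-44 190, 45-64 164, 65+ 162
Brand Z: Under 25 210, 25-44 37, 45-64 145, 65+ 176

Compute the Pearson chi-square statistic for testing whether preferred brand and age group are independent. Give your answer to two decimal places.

160.83

Row totals: 638, 724, 568. Column totals: 632, 374, 358, 566. Grand total N = 1930.
Expected counts (row total × column total / N):
  Brand X, Under 25: 638×632/1930 = 208.920
  Brand X, 25-44: 638×374/1930 = 123.633
  Brand X, 45-64: 638×358/1930 = 118.344
  Brand X, 65+: 638×566/1930 = 187.103
  Brand Y, Under 25: 724×632/1930 = 237.082
  Brand Y, 25-44: 724×374/1930 = 140.298
  Brand Y, 45-64: 724×358/1930 = 134.296
  Brand Y, 65+: 724×566/1930 = 212.323
  Brand Z, Under 25: 568×632/1930 = 185.998
  Brand Z, 25-44: 568×374/1930 = 110.068
  Brand Z, 45-64: 568×358/1930 = 105.360
  Brand Z, 65+: 568×566/1930 = 166.574
Contributions (O − E)²/E:
  (214 − 208.920)²/208.920 = 0.1235
  (147 − 123.633)²/123.633 = 4.4164
  (49 − 118.344)²/118.344 = 40.6323
  (228 − 187.103)²/187.103 = 8.9393
  (208 − 237.082)²/237.082 = 3.5674
  (190 − 140.298)²/140.298 = 17.6074
  (164 − 134.296)²/134.296 = 6.5700
  (162 − 212.323)²/212.323 = 11.9271
  (210 − 185.998)²/185.998 = 3.0973
  (37 − 110.068)²/110.068 = 48.5058
  (145 − 105.360)²/105.360 = 14.9139
  (176 − 166.574)²/166.574 = 0.5334
χ² = 0.1235 + 4.4164 + 40.6323 + 8.9393 + 3.5674 + 17.6074 + 6.5700 + 11.9271 + 3.0973 + 48.5058 + 14.9139 + 0.5334 = 160.83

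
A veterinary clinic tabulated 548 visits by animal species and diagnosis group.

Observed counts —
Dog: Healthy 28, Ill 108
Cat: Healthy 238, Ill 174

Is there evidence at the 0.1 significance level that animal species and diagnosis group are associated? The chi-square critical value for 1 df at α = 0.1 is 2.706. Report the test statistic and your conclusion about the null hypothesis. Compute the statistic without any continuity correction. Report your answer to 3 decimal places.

Row totals: 136, 412. Column totals: 266, 282. Grand total N = 548.
Expected counts (row total × column total / N):
  Dog, Healthy: 136×266/548 = 66.0146
  Dog, Ill: 136×282/548 = 69.9854
  Cat, Healthy: 412×266/548 = 199.9854
  Cat, Ill: 412×282/548 = 212.0146
Contributions (O − E)²/E:
  (28 − 66.0146)²/66.0146 = 21.8908
  (108 − 69.9854)²/69.9854 = 20.6487
  (238 − 199.9854)²/199.9854 = 7.2261
  (174 − 212.0146)²/212.0146 = 6.8161
χ² = 21.8908 + 20.6487 + 7.2261 + 6.8161 = 56.582
df = (2−1)(2−1) = 1. Since 56.582 > 2.706, reject the null hypothesis of independence at α = 0.1.

56.582; reject H₀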